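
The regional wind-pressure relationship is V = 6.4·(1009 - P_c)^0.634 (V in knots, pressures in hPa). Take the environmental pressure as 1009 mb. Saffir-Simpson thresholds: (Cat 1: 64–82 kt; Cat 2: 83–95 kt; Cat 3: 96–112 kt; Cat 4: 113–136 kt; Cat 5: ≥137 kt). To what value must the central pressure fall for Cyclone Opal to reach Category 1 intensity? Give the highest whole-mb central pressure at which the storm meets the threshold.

971 mb

Category 1 begins at V = 64 kt.
Required ΔP = (64/6.4)^(1/0.634) = 10.000^1.577 ≈ 37.78 mb.
P_c ≤ 1009 − 37.78 = 971.22, so the highest integer P_c is 971 mb.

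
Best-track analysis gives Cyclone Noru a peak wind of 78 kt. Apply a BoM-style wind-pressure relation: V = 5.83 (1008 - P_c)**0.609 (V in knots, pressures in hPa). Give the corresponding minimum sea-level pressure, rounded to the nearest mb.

ΔP = (V / 5.83)^(1/0.609) = (78/5.83)^1.642.
78/5.83 = 13.379; 13.379^1.642 ≈ 70.73 mb.
P_c = 1008 − 70.73 = 937.27 ≈ 937 mb.

937 mb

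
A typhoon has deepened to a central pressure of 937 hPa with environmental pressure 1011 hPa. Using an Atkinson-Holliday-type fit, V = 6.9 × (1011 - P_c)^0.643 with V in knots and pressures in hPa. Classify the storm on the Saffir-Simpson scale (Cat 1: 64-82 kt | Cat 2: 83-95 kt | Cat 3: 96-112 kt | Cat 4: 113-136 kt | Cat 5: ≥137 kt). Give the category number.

3

ΔP = 1011 − 937 = 74 hPa.
V ≈ 6.9 × 74^0.643 = 6.9 × 15.92 ≈ 110 kt.
110 kt falls in the Category 3 band.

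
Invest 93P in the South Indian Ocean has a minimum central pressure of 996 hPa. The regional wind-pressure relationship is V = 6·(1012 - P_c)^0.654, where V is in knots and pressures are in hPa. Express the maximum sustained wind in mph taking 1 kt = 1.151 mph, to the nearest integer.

42 mph

ΔP = 1012 − 996 = 16 hPa.
V ≈ 6 × 16^0.654 = 6 × 6.130 ≈ 36.783 kt.
36.783 × 1.151 ≈ 42.34 mph → 42 mph.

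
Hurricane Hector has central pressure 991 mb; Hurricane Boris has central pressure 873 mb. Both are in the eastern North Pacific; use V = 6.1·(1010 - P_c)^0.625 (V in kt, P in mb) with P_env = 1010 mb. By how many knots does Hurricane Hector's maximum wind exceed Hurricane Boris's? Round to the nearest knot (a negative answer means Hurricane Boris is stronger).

Hurricane Hector: ΔP = 19; V ≈ 6.1 × 19^0.625 ≈ 38.42 kt.
Hurricane Boris: ΔP = 137; V ≈ 6.1 × 137^0.625 ≈ 132.06 kt.
Difference ≈ 38.42 − 132.06 = -93.64 → -94 kt.

-94 kt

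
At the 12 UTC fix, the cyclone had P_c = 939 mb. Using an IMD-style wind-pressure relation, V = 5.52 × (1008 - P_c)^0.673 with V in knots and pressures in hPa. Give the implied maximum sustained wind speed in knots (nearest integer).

95 kt

ΔP = 1008 − 939 = 69 mb.
69^0.673 ≈ 17.280.
V ≈ 5.52 × 17.280 ≈ 95.4 kt.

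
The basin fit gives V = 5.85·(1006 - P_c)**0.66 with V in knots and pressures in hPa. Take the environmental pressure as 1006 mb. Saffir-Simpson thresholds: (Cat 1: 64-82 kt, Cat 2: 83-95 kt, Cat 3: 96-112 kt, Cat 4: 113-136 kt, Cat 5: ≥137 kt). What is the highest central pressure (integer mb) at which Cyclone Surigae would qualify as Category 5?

887 mb

Category 5 begins at V = 137 kt.
Required ΔP = (137/5.85)^(1/0.66) = 23.419^1.515 ≈ 118.88 mb.
P_c ≤ 1006 − 118.88 = 887.12, so the highest integer P_c is 887 mb.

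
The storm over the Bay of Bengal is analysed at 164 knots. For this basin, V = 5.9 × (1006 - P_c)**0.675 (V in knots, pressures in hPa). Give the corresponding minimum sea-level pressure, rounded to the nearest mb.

868 mb

ΔP = (V / 5.9)^(1/0.675) = (164/5.9)^1.481.
164/5.9 = 27.797; 27.797^1.481 ≈ 137.80 mb.
P_c = 1006 − 137.80 = 868.20 ≈ 868 mb.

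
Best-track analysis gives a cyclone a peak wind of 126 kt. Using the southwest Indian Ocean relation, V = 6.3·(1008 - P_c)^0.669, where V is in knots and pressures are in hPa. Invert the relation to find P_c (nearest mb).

ΔP = (V / 6.3)^(1/0.669) = (126/6.3)^1.495.
126/6.3 = 20.000; 20.000^1.495 ≈ 88.05 mb.
P_c = 1008 − 88.05 = 919.95 ≈ 920 mb.

920 mb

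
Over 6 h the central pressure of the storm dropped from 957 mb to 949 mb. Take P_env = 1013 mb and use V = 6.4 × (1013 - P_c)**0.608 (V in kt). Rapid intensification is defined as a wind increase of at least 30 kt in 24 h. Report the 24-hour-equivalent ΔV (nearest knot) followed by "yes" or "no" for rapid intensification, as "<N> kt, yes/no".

25 kt, no

V₁: ΔP = 56, V ≈ 6.4 × 56^0.608 ≈ 73.97 kt.
V₂: ΔP = 64, V ≈ 6.4 × 64^0.608 ≈ 80.23 kt.
ΔV over 6 h = 6.26 kt → 24 h equivalent = 6.26 × 24/6 ≈ 25.04 kt.
25 kt < 30 kt ⇒ not rapid intensification.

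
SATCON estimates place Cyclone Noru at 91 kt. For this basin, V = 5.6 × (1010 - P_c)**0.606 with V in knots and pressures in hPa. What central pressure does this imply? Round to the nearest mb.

910 mb

ΔP = (V / 5.6)^(1/0.606) = (91/5.6)^1.650.
91/5.6 = 16.250; 16.250^1.650 ≈ 99.57 mb.
P_c = 1010 − 99.57 = 910.43 ≈ 910 mb.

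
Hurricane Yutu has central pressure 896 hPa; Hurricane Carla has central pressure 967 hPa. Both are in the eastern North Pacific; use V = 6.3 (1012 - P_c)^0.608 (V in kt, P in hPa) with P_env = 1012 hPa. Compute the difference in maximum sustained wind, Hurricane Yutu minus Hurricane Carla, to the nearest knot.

Hurricane Yutu: ΔP = 116; V ≈ 6.3 × 116^0.608 ≈ 113.38 kt.
Hurricane Carla: ΔP = 45; V ≈ 6.3 × 45^0.608 ≈ 63.75 kt.
Difference ≈ 113.38 − 63.75 = 49.63 → 50 kt.

50 kt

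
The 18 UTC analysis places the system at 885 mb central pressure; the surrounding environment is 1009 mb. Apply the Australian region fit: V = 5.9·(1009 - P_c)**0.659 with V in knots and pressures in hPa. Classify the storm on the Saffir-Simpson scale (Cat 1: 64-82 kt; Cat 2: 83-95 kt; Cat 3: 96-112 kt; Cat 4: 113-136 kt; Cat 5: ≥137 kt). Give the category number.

ΔP = 1009 − 885 = 124 mb.
V ≈ 5.9 × 124^0.659 = 5.9 × 23.96 ≈ 141 kt.
141 kt falls in the Category 5 band.

5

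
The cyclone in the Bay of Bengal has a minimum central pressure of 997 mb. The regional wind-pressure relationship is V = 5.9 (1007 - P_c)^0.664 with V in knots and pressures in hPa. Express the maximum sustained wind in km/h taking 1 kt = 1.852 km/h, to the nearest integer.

50 km/h

ΔP = 1007 − 997 = 10 mb.
V ≈ 5.9 × 10^0.664 = 5.9 × 4.613 ≈ 27.218 kt.
27.218 × 1.852 ≈ 50.41 km/h → 50 km/h.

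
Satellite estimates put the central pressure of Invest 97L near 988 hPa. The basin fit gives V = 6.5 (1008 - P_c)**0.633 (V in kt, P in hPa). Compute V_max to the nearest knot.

ΔP = 1008 − 988 = 20 hPa.
20^0.633 ≈ 6.661.
V ≈ 6.5 × 6.661 ≈ 43.3 kt.

43 kt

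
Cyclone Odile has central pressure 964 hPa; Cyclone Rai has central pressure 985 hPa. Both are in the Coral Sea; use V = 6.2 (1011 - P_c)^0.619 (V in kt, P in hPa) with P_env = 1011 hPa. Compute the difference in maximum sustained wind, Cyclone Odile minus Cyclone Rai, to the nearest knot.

Cyclone Odile: ΔP = 47; V ≈ 6.2 × 47^0.619 ≈ 67.21 kt.
Cyclone Rai: ΔP = 26; V ≈ 6.2 × 26^0.619 ≈ 46.59 kt.
Difference ≈ 67.21 − 46.59 = 20.62 → 21 kt.

21 kt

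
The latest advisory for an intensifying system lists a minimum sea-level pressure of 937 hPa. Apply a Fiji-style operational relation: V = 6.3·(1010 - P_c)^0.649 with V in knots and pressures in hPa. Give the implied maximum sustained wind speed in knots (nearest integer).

102 kt

ΔP = 1010 − 937 = 73 hPa.
73^0.649 ≈ 16.192.
V ≈ 6.3 × 16.192 ≈ 102.0 kt.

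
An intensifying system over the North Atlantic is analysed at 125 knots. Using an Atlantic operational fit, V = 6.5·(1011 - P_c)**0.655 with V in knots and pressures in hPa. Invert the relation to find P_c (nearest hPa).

920 hPa

ΔP = (V / 6.5)^(1/0.655) = (125/6.5)^1.527.
125/6.5 = 19.231; 19.231^1.527 ≈ 91.26 hPa.
P_c = 1011 − 91.26 = 919.74 ≈ 920 hPa.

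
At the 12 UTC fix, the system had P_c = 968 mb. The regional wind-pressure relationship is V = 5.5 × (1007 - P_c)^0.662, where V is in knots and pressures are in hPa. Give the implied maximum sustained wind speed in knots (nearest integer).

62 kt

ΔP = 1007 − 968 = 39 mb.
39^0.662 ≈ 11.305.
V ≈ 5.5 × 11.305 ≈ 62.2 kt.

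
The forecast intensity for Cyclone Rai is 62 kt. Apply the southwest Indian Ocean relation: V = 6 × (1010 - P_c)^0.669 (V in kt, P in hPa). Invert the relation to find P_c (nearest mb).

977 mb

ΔP = (V / 6)^(1/0.669) = (62/6)^1.495.
62/6 = 10.333; 10.333^1.495 ≈ 32.81 mb.
P_c = 1010 − 32.81 = 977.19 ≈ 977 mb.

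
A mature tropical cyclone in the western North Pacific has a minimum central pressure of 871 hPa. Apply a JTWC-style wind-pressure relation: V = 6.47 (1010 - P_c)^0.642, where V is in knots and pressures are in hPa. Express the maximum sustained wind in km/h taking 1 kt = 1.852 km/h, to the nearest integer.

285 km/h

ΔP = 1010 − 871 = 139 hPa.
V ≈ 6.47 × 139^0.642 = 6.47 × 23.758 ≈ 153.716 kt.
153.716 × 1.852 ≈ 284.68 km/h → 285 km/h.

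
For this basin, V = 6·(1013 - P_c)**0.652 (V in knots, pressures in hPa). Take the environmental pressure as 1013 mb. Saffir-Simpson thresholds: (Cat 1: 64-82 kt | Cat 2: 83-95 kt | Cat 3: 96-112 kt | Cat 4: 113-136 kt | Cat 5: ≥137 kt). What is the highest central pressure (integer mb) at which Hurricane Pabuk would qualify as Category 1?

975 mb

Category 1 begins at V = 64 kt.
Required ΔP = (64/6)^(1/0.652) = 10.667^1.534 ≈ 37.73 mb.
P_c ≤ 1013 − 37.73 = 975.27, so the highest integer P_c is 975 mb.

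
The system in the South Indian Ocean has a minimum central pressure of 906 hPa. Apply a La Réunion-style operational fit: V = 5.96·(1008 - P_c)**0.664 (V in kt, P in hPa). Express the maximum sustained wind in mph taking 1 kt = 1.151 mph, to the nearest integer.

148 mph

ΔP = 1008 − 906 = 102 hPa.
V ≈ 5.96 × 102^0.664 = 5.96 × 21.563 ≈ 128.516 kt.
128.516 × 1.151 ≈ 147.92 mph → 148 mph.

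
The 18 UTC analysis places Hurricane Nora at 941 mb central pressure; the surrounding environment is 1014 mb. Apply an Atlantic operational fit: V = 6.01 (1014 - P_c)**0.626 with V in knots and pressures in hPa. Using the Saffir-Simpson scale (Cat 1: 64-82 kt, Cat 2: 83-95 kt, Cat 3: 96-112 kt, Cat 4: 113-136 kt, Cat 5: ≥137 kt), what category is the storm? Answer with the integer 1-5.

ΔP = 1014 − 941 = 73 mb.
V ≈ 6.01 × 73^0.626 = 6.01 × 14.67 ≈ 88 kt.
88 kt falls in the Category 2 band.

2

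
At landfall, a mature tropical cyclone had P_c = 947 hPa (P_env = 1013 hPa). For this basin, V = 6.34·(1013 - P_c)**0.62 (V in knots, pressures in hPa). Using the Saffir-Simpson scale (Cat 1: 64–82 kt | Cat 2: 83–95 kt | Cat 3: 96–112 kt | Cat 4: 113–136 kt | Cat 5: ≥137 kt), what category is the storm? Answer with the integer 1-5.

2

ΔP = 1013 − 947 = 66 hPa.
V ≈ 6.34 × 66^0.62 = 6.34 × 13.43 ≈ 85 kt.
85 kt falls in the Category 2 band.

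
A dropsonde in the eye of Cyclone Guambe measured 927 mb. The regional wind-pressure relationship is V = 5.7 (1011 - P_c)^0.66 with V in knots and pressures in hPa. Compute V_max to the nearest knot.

106 kt

ΔP = 1011 − 927 = 84 mb.
84^0.66 ≈ 18.622.
V ≈ 5.7 × 18.622 ≈ 106.1 kt.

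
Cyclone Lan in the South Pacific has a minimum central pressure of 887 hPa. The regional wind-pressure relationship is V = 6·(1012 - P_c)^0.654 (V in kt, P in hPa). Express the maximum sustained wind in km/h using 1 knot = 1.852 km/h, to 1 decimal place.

261.3 km/h

ΔP = 1012 − 887 = 125 hPa.
V ≈ 6 × 125^0.654 = 6 × 23.517 ≈ 141.101 kt.
141.101 × 1.852 ≈ 261.32 km/h → 261.3 km/h.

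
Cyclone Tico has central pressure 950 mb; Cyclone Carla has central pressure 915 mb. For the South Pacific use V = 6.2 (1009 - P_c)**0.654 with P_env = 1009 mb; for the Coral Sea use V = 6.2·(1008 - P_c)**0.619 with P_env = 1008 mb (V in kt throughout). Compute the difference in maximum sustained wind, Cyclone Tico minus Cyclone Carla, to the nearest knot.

-13 kt

Cyclone Tico: ΔP = 59; V ≈ 6.2 × 59^0.654 ≈ 89.23 kt.
Cyclone Carla: ΔP = 93; V ≈ 6.2 × 93^0.619 ≈ 102.54 kt.
Difference ≈ 89.23 − 102.54 = -13.31 → -13 kt.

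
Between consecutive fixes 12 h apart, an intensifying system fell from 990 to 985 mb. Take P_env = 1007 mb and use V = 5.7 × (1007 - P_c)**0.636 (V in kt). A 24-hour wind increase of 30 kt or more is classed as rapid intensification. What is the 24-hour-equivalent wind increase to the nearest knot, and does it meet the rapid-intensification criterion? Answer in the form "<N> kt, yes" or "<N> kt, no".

12 kt, no

V₁: ΔP = 17, V ≈ 5.7 × 17^0.636 ≈ 34.55 kt.
V₂: ΔP = 22, V ≈ 5.7 × 22^0.636 ≈ 40.71 kt.
ΔV over 12 h = 6.16 kt → 24 h equivalent = 6.16 × 24/12 ≈ 12.32 kt.
12 kt < 30 kt ⇒ not rapid intensification.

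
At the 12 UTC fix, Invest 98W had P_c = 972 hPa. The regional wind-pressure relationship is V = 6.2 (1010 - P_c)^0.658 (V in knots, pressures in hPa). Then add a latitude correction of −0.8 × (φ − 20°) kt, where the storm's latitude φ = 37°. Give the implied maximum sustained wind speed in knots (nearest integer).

54 kt

ΔP = 1010 − 972 = 38 hPa.
38^0.658 ≈ 10.952.
V ≈ 6.2 × 10.952 ≈ 67.9 kt.
Latitude correction: −0.8 × (37 − 20) = -13.6 kt.
Corrected V ≈ 54.3 kt → 54 kt.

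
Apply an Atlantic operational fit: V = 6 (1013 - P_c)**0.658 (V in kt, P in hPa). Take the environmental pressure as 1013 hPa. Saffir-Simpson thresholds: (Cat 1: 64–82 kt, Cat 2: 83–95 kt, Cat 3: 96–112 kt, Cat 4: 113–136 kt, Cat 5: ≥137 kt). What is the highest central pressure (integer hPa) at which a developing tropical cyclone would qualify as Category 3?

Category 3 begins at V = 96 kt.
Required ΔP = (96/6)^(1/0.658) = 16.000^1.520 ≈ 67.60 hPa.
P_c ≤ 1013 − 67.60 = 945.40, so the highest integer P_c is 945 hPa.

945 hPa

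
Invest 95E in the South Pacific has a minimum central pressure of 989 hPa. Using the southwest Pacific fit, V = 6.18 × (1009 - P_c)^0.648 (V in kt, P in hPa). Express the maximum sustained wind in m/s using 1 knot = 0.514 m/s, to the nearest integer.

ΔP = 1009 − 989 = 20 hPa.
V ≈ 6.18 × 20^0.648 = 6.18 × 6.967 ≈ 43.058 kt.
43.058 × 0.514 ≈ 22.13 m/s → 22 m/s.

22 m/s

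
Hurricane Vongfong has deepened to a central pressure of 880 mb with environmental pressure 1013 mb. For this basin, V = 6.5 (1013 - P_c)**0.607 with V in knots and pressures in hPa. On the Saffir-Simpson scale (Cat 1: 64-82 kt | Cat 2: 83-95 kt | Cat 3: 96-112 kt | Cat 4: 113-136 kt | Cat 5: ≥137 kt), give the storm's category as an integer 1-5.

ΔP = 1013 − 880 = 133 mb.
V ≈ 6.5 × 133^0.607 = 6.5 × 19.46 ≈ 127 kt.
127 kt falls in the Category 4 band.

4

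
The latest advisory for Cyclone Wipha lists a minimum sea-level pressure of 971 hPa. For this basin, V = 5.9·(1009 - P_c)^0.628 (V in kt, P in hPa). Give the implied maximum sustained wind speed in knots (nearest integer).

58 kt

ΔP = 1009 − 971 = 38 hPa.
38^0.628 ≈ 9.820.
V ≈ 5.9 × 9.820 ≈ 57.9 kt.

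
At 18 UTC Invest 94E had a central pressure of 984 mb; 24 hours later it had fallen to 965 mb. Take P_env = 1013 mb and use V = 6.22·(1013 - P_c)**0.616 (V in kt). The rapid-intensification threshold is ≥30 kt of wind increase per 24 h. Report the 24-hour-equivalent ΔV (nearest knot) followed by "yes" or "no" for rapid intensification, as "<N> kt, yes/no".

V₁: ΔP = 29, V ≈ 6.22 × 29^0.616 ≈ 49.50 kt.
V₂: ΔP = 48, V ≈ 6.22 × 48^0.616 ≈ 67.52 kt.
ΔV over 24 h = 18.02 kt → 24 h equivalent = 18.02 × 24/24 ≈ 18.02 kt.
18 kt < 30 kt ⇒ not rapid intensification.

18 kt, no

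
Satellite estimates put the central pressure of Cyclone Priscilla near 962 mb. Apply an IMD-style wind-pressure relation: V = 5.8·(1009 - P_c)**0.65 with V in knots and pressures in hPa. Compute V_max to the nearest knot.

ΔP = 1009 − 962 = 47 mb.
47^0.65 ≈ 12.214.
V ≈ 5.8 × 12.214 ≈ 70.8 kt.

71 kt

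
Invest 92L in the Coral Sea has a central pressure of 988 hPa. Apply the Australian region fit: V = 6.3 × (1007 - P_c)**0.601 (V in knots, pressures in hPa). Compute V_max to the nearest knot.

ΔP = 1007 − 988 = 19 hPa.
19^0.601 ≈ 5.869.
V ≈ 6.3 × 5.869 ≈ 37.0 kt.

37 kt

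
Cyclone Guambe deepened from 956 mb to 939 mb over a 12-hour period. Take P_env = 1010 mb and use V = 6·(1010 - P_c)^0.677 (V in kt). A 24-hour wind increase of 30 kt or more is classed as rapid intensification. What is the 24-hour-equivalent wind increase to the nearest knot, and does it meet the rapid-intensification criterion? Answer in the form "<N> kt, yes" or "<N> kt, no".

V₁: ΔP = 54, V ≈ 6 × 54^0.677 ≈ 89.33 kt.
V₂: ΔP = 71, V ≈ 6 × 71^0.677 ≈ 107.51 kt.
ΔV over 12 h = 18.18 kt → 24 h equivalent = 18.18 × 24/12 ≈ 36.36 kt.
36 kt ≥ 30 kt ⇒ rapid intensification.

36 kt, yes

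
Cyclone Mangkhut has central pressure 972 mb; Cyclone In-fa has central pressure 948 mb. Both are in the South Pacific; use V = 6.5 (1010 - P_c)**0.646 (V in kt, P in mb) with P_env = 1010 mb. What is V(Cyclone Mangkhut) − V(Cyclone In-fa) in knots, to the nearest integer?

Cyclone Mangkhut: ΔP = 38; V ≈ 6.5 × 38^0.646 ≈ 68.15 kt.
Cyclone In-fa: ΔP = 62; V ≈ 6.5 × 62^0.646 ≈ 93.50 kt.
Difference ≈ 68.15 − 93.50 = -25.35 → -25 kt.

-25 kt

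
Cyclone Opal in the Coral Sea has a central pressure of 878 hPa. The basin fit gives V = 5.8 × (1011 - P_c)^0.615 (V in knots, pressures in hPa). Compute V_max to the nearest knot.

117 kt

ΔP = 1011 − 878 = 133 hPa.
133^0.615 ≈ 20.238.
V ≈ 5.8 × 20.238 ≈ 117.4 kt.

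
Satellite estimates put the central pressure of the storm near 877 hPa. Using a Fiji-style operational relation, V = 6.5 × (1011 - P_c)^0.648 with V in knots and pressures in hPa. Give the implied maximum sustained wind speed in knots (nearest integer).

ΔP = 1011 − 877 = 134 hPa.
134^0.648 ≈ 23.898.
V ≈ 6.5 × 23.898 ≈ 155.3 kt.

155 kt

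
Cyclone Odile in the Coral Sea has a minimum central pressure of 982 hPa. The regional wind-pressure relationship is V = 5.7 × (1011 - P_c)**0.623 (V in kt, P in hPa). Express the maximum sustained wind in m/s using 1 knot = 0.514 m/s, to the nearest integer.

24 m/s

ΔP = 1011 − 982 = 29 hPa.
V ≈ 5.7 × 29^0.623 = 5.7 × 8.148 ≈ 46.446 kt.
46.446 × 0.514 ≈ 23.87 m/s → 24 m/s.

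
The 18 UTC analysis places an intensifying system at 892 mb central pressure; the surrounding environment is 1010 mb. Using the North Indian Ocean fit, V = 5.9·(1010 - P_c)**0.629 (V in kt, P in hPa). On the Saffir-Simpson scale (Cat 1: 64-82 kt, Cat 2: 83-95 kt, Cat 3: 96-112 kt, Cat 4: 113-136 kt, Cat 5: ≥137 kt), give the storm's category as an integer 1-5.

4

ΔP = 1010 − 892 = 118 mb.
V ≈ 5.9 × 118^0.629 = 5.9 × 20.10 ≈ 119 kt.
119 kt falls in the Category 4 band.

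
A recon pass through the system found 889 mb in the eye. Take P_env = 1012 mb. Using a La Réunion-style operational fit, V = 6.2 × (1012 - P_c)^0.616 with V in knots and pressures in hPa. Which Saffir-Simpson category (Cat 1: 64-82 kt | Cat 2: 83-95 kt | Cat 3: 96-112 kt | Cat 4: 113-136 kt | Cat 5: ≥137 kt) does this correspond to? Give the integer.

ΔP = 1012 − 889 = 123 mb.
V ≈ 6.2 × 123^0.616 = 6.2 × 19.38 ≈ 120 kt.
120 kt falls in the Category 4 band.

4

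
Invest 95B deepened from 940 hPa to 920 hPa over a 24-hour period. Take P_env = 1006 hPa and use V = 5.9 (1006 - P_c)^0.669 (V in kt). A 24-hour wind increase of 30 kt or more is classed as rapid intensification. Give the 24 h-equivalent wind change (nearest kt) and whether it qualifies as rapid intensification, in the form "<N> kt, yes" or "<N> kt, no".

V₁: ΔP = 66, V ≈ 5.9 × 66^0.669 ≈ 97.30 kt.
V₂: ΔP = 86, V ≈ 5.9 × 86^0.669 ≈ 116.15 kt.
ΔV over 24 h = 18.85 kt → 24 h equivalent = 18.85 × 24/24 ≈ 18.85 kt.
19 kt < 30 kt ⇒ not rapid intensification.

19 kt, no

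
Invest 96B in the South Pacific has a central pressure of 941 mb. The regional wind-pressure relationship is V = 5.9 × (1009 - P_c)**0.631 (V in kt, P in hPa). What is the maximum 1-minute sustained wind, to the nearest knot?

ΔP = 1009 − 941 = 68 mb.
68^0.631 ≈ 14.332.
V ≈ 5.9 × 14.332 ≈ 84.6 kt.

85 kt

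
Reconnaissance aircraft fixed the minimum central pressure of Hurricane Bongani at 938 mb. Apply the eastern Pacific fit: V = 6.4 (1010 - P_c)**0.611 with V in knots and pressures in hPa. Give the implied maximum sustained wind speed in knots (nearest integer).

ΔP = 1010 − 938 = 72 mb.
72^0.611 ≈ 13.640.
V ≈ 6.4 × 13.640 ≈ 87.3 kt.

87 kt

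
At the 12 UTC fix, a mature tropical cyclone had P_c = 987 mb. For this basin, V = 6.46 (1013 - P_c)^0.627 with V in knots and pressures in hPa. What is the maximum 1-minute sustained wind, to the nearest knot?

50 kt

ΔP = 1013 − 987 = 26 mb.
26^0.627 ≈ 7.712.
V ≈ 6.46 × 7.712 ≈ 49.8 kt.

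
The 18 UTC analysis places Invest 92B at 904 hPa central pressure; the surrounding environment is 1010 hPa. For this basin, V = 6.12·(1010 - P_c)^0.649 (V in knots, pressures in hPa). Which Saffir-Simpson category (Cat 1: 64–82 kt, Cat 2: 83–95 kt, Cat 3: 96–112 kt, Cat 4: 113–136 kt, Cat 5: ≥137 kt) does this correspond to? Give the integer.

4

ΔP = 1010 − 904 = 106 hPa.
V ≈ 6.12 × 106^0.649 = 6.12 × 20.63 ≈ 126 kt.
126 kt falls in the Category 4 band.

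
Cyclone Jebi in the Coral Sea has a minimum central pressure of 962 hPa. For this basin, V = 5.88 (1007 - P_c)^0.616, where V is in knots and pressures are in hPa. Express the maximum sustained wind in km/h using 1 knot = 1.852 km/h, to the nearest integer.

114 km/h

ΔP = 1007 − 962 = 45 hPa.
V ≈ 5.88 × 45^0.616 = 5.88 × 10.432 ≈ 61.342 kt.
61.342 × 1.852 ≈ 113.60 km/h → 114 km/h.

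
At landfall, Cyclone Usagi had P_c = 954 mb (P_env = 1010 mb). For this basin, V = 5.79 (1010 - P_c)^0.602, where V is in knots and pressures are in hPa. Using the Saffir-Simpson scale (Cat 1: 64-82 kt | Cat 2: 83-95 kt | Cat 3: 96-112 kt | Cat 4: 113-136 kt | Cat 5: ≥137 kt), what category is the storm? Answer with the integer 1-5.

1

ΔP = 1010 − 954 = 56 mb.
V ≈ 5.79 × 56^0.602 = 5.79 × 11.28 ≈ 65 kt.
65 kt falls in the Category 1 band.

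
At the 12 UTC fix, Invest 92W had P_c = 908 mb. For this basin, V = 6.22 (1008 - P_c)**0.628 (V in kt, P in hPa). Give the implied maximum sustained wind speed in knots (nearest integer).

ΔP = 1008 − 908 = 100 mb.
100^0.628 ≈ 18.030.
V ≈ 6.22 × 18.030 ≈ 112.1 kt.

112 kt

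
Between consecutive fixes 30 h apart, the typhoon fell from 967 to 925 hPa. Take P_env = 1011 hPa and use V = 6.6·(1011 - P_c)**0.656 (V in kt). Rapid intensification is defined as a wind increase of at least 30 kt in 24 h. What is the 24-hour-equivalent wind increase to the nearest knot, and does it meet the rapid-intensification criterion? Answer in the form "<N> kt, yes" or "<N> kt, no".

35 kt, yes

V₁: ΔP = 44, V ≈ 6.6 × 44^0.656 ≈ 79.00 kt.
V₂: ΔP = 86, V ≈ 6.6 × 86^0.656 ≈ 122.62 kt.
ΔV over 30 h = 43.62 kt → 24 h equivalent = 43.62 × 24/30 ≈ 34.90 kt.
35 kt ≥ 30 kt ⇒ rapid intensification.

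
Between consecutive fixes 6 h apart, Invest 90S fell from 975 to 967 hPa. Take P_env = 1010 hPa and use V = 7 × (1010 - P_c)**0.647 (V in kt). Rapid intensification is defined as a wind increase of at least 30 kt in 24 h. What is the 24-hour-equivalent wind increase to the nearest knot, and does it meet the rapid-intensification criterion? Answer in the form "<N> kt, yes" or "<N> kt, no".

V₁: ΔP = 35, V ≈ 7 × 35^0.647 ≈ 69.84 kt.
V₂: ΔP = 43, V ≈ 7 × 43^0.647 ≈ 79.79 kt.
ΔV over 6 h = 9.95 kt → 24 h equivalent = 9.95 × 24/6 ≈ 39.80 kt.
40 kt ≥ 30 kt ⇒ rapid intensification.

40 kt, yes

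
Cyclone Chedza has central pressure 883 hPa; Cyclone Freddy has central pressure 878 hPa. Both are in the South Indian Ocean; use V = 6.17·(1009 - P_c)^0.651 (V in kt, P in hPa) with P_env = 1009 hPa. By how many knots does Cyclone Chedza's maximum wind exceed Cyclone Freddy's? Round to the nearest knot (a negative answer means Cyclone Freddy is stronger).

Cyclone Chedza: ΔP = 126; V ≈ 6.17 × 126^0.651 ≈ 143.76 kt.
Cyclone Freddy: ΔP = 131; V ≈ 6.17 × 131^0.651 ≈ 147.44 kt.
Difference ≈ 143.76 − 147.44 = -3.68 → -4 kt.

-4 kt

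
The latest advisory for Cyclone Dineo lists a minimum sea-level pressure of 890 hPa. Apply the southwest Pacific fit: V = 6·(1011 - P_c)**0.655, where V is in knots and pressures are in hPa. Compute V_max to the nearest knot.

ΔP = 1011 − 890 = 121 hPa.
121^0.655 ≈ 23.133.
V ≈ 6 × 23.133 ≈ 138.8 kt.

139 kt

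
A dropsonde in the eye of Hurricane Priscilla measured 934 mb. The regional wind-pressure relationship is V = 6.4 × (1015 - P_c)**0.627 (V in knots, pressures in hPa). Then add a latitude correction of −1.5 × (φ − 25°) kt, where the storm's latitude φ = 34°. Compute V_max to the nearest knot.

87 kt

ΔP = 1015 − 934 = 81 mb.
81^0.627 ≈ 15.726.
V ≈ 6.4 × 15.726 ≈ 100.6 kt.
Latitude correction: −1.5 × (34 − 25) = -13.5 kt.
Corrected V ≈ 87.1 kt → 87 kt.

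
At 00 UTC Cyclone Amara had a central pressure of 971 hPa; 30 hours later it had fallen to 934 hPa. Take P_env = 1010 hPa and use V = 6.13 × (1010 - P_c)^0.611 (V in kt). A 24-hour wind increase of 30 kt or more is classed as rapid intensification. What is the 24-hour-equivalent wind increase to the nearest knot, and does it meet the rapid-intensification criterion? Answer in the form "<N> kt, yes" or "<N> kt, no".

V₁: ΔP = 39, V ≈ 6.13 × 39^0.611 ≈ 57.49 kt.
V₂: ΔP = 76, V ≈ 6.13 × 76^0.611 ≈ 86.42 kt.
ΔV over 30 h = 28.93 kt → 24 h equivalent = 28.93 × 24/30 ≈ 23.14 kt.
23 kt < 30 kt ⇒ not rapid intensification.

23 kt, no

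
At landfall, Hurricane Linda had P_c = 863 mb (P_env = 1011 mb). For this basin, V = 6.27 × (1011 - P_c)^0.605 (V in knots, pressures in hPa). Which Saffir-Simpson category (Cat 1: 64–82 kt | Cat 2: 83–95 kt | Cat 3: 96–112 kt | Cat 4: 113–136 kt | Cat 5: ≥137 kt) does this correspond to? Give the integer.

ΔP = 1011 − 863 = 148 mb.
V ≈ 6.27 × 148^0.605 = 6.27 × 20.56 ≈ 129 kt.
129 kt falls in the Category 4 band.

4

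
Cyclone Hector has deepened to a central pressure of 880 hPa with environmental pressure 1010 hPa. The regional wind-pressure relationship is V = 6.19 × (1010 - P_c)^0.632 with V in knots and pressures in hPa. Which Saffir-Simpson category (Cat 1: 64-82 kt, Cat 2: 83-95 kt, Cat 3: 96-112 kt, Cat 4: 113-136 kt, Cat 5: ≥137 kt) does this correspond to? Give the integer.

4

ΔP = 1010 − 880 = 130 hPa.
V ≈ 6.19 × 130^0.632 = 6.19 × 21.68 ≈ 134 kt.
134 kt falls in the Category 4 band.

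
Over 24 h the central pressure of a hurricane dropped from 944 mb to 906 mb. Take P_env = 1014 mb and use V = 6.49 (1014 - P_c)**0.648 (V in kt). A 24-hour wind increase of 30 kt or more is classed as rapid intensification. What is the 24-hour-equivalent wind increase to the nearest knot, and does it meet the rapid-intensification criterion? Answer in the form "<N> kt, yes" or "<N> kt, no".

33 kt, yes

V₁: ΔP = 70, V ≈ 6.49 × 70^0.648 ≈ 101.83 kt.
V₂: ΔP = 108, V ≈ 6.49 × 108^0.648 ≈ 134.87 kt.
ΔV over 24 h = 33.04 kt → 24 h equivalent = 33.04 × 24/24 ≈ 33.04 kt.
33 kt ≥ 30 kt ⇒ rapid intensification.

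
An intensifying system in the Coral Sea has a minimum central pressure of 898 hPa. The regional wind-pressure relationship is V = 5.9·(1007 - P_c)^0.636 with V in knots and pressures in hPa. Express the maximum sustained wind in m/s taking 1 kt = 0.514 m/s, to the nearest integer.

60 m/s

ΔP = 1007 − 898 = 109 hPa.
V ≈ 5.9 × 109^0.636 = 5.9 × 19.761 ≈ 116.588 kt.
116.588 × 0.514 ≈ 59.93 m/s → 60 m/s.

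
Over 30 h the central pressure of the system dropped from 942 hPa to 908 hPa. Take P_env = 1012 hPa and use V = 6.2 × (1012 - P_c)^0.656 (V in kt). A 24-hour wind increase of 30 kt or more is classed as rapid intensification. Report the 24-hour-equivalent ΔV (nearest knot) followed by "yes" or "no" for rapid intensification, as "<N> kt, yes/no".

V₁: ΔP = 70, V ≈ 6.2 × 70^0.656 ≈ 100.64 kt.
V₂: ΔP = 104, V ≈ 6.2 × 104^0.656 ≈ 130.49 kt.
ΔV over 30 h = 29.85 kt → 24 h equivalent = 29.85 × 24/30 ≈ 23.88 kt.
24 kt < 30 kt ⇒ not rapid intensification.

24 kt, no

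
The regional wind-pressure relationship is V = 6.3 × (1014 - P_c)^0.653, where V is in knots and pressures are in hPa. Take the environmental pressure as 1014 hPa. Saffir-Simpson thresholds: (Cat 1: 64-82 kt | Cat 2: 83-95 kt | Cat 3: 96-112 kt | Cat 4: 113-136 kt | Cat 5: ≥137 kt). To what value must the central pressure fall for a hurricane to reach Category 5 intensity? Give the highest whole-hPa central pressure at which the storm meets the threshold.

Category 5 begins at V = 137 kt.
Required ΔP = (137/6.3)^(1/0.653) = 21.746^1.531 ≈ 111.70 hPa.
P_c ≤ 1014 − 111.70 = 902.30, so the highest integer P_c is 902 hPa.

902 hPa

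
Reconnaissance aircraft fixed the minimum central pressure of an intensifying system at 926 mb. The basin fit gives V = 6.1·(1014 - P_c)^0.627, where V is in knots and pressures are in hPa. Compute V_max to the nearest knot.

101 kt

ΔP = 1014 − 926 = 88 mb.
88^0.627 ≈ 16.565.
V ≈ 6.1 × 16.565 ≈ 101.0 kt.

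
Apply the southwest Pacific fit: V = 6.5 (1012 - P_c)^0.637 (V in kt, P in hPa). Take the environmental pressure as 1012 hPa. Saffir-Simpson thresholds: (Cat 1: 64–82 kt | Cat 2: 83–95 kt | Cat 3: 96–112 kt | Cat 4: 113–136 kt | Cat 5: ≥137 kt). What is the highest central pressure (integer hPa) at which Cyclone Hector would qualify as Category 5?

892 hPa

Category 5 begins at V = 137 kt.
Required ΔP = (137/6.5)^(1/0.637) = 21.077^1.570 ≈ 119.73 hPa.
P_c ≤ 1012 − 119.73 = 892.27, so the highest integer P_c is 892 hPa.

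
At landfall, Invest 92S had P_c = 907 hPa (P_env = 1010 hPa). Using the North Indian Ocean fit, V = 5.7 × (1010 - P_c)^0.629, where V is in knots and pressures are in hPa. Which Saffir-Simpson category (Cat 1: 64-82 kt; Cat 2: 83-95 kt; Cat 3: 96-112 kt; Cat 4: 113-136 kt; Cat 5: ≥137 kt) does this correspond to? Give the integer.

ΔP = 1010 − 907 = 103 hPa.
V ≈ 5.7 × 103^0.629 = 5.7 × 18.45 ≈ 105 kt.
105 kt falls in the Category 3 band.

3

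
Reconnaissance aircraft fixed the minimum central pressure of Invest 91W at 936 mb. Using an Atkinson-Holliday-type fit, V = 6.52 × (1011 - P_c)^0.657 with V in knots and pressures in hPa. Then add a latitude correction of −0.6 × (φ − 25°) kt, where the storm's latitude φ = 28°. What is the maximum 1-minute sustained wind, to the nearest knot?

ΔP = 1011 − 936 = 75 mb.
75^0.657 ≈ 17.057.
V ≈ 6.52 × 17.057 ≈ 111.2 kt.
Latitude correction: −0.6 × (28 − 25) = -1.8 kt.
Corrected V ≈ 109.4 kt → 109 kt.

109 kt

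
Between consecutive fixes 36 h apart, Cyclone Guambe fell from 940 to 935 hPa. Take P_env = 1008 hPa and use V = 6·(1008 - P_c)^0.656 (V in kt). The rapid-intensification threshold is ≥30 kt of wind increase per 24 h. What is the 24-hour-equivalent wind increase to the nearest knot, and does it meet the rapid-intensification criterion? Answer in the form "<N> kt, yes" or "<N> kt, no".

3 kt, no

V₁: ΔP = 68, V ≈ 6 × 68^0.656 ≈ 95.56 kt.
V₂: ΔP = 73, V ≈ 6 × 73^0.656 ≈ 100.11 kt.
ΔV over 36 h = 4.55 kt → 24 h equivalent = 4.55 × 24/36 ≈ 3.03 kt.
3 kt < 30 kt ⇒ not rapid intensification.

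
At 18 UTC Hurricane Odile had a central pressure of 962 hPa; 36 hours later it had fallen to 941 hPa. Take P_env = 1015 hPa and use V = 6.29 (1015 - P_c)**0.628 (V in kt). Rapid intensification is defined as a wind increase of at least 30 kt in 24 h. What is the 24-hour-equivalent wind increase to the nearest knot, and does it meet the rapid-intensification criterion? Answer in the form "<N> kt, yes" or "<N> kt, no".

V₁: ΔP = 53, V ≈ 6.29 × 53^0.628 ≈ 76.12 kt.
V₂: ΔP = 74, V ≈ 6.29 × 74^0.628 ≈ 93.87 kt.
ΔV over 36 h = 17.75 kt → 24 h equivalent = 17.75 × 24/36 ≈ 11.83 kt.
12 kt < 30 kt ⇒ not rapid intensification.

12 kt, no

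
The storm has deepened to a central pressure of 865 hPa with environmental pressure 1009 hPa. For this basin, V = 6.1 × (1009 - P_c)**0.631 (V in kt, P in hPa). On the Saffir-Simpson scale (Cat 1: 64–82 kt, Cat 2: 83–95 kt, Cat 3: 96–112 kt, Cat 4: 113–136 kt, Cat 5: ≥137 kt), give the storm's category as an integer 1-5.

ΔP = 1009 − 865 = 144 hPa.
V ≈ 6.1 × 144^0.631 = 6.1 × 23.01 ≈ 140 kt.
140 kt falls in the Category 5 band.

5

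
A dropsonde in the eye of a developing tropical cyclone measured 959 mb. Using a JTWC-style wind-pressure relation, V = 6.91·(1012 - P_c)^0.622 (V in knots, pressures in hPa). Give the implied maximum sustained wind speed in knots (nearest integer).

ΔP = 1012 − 959 = 53 mb.
53^0.622 ≈ 11.817.
V ≈ 6.91 × 11.817 ≈ 81.7 kt.

82 kt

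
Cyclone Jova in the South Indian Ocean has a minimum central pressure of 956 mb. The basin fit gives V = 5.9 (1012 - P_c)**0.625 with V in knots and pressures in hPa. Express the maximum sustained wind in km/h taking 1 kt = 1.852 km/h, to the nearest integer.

135 km/h

ΔP = 1012 − 956 = 56 mb.
V ≈ 5.9 × 56^0.625 = 5.9 × 12.377 ≈ 73.025 kt.
73.025 × 1.852 ≈ 135.24 km/h → 135 km/h.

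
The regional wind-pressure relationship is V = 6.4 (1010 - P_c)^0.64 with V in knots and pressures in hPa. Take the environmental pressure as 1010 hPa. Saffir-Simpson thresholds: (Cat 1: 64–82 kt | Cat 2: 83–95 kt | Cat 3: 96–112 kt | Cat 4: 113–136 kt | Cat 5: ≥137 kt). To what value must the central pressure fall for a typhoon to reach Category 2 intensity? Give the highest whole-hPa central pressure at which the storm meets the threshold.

Category 2 begins at V = 83 kt.
Required ΔP = (83/6.4)^(1/0.64) = 12.969^1.562 ≈ 54.82 hPa.
P_c ≤ 1010 − 54.82 = 955.18, so the highest integer P_c is 955 hPa.

955 hPa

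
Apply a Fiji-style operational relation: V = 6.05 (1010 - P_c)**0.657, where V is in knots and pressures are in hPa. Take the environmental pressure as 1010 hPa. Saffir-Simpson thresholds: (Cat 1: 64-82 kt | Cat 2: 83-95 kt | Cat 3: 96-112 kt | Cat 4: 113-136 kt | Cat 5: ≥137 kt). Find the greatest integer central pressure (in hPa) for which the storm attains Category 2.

Category 2 begins at V = 83 kt.
Required ΔP = (83/6.05)^(1/0.657) = 13.719^1.522 ≈ 53.84 hPa.
P_c ≤ 1010 − 53.84 = 956.16, so the highest integer P_c is 956 hPa.

956 hPa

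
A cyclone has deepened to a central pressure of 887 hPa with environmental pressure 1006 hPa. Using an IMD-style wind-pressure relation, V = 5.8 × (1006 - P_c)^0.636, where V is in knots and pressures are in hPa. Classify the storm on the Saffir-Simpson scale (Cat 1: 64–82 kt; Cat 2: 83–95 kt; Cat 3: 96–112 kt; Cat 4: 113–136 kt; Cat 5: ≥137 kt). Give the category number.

ΔP = 1006 − 887 = 119 hPa.
V ≈ 5.8 × 119^0.636 = 5.8 × 20.90 ≈ 121 kt.
121 kt falls in the Category 4 band.

4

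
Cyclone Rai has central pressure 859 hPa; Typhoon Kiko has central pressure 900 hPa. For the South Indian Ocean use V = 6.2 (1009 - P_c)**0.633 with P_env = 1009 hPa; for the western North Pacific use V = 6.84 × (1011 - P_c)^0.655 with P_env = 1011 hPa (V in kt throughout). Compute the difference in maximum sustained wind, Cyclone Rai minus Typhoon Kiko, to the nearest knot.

-2 kt

Cyclone Rai: ΔP = 150; V ≈ 6.2 × 150^0.633 ≈ 147.86 kt.
Typhoon Kiko: ΔP = 111; V ≈ 6.84 × 111^0.655 ≈ 149.53 kt.
Difference ≈ 147.86 − 149.53 = -1.67 → -2 kt.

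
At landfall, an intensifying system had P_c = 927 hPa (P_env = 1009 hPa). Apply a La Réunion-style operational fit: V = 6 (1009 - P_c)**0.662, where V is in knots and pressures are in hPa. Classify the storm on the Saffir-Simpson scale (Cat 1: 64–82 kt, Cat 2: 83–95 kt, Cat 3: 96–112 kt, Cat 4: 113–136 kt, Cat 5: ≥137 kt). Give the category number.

3

ΔP = 1009 − 927 = 82 hPa.
V ≈ 6 × 82^0.662 = 6 × 18.49 ≈ 111 kt.
111 kt falls in the Category 3 band.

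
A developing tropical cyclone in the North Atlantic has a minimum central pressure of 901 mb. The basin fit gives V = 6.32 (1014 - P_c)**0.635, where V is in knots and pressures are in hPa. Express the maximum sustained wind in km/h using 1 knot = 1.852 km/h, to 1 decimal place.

235.5 km/h

ΔP = 1014 − 901 = 113 mb.
V ≈ 6.32 × 113^0.635 = 6.32 × 20.124 ≈ 127.181 kt.
127.181 × 1.852 ≈ 235.54 km/h → 235.5 km/h.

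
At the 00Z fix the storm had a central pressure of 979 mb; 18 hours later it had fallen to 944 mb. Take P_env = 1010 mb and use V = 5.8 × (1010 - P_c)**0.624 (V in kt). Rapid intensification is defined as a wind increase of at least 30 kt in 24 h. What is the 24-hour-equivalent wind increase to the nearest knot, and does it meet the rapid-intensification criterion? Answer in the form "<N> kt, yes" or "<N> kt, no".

V₁: ΔP = 31, V ≈ 5.8 × 31^0.624 ≈ 49.44 kt.
V₂: ΔP = 66, V ≈ 5.8 × 66^0.624 ≈ 79.22 kt.
ΔV over 18 h = 29.78 kt → 24 h equivalent = 29.78 × 24/18 ≈ 39.71 kt.
40 kt ≥ 30 kt ⇒ rapid intensification.

40 kt, yes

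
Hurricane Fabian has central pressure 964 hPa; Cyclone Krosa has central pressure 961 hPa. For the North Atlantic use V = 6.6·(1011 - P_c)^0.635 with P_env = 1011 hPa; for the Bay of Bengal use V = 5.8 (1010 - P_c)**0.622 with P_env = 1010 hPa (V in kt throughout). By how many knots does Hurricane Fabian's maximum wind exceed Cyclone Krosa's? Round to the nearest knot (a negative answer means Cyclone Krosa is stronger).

Hurricane Fabian: ΔP = 47; V ≈ 6.6 × 47^0.635 ≈ 76.09 kt.
Cyclone Krosa: ΔP = 49; V ≈ 5.8 × 49^0.622 ≈ 65.27 kt.
Difference ≈ 76.09 − 65.27 = 10.82 → 11 kt.

11 kt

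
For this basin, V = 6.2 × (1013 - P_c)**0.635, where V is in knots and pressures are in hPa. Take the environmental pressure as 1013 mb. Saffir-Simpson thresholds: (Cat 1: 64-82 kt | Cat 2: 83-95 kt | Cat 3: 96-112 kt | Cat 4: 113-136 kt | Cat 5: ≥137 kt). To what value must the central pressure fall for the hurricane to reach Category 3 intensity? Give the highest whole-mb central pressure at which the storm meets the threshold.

938 mb

Category 3 begins at V = 96 kt.
Required ΔP = (96/6.2)^(1/0.635) = 15.484^1.575 ≈ 74.79 mb.
P_c ≤ 1013 − 74.79 = 938.21, so the highest integer P_c is 938 mb.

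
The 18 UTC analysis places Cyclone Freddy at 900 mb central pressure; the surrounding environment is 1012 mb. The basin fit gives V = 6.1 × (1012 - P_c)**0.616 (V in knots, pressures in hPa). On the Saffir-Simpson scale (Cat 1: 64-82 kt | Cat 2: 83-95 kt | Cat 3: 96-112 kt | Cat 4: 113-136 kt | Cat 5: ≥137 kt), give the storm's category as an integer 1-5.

ΔP = 1012 − 900 = 112 mb.
V ≈ 6.1 × 112^0.616 = 6.1 × 18.29 ≈ 112 kt.
112 kt falls in the Category 3 band.

3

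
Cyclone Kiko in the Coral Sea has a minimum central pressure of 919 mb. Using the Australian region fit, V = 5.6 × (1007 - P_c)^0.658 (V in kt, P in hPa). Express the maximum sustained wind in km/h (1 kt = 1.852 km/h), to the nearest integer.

ΔP = 1007 − 919 = 88 mb.
V ≈ 5.6 × 88^0.658 = 5.6 × 19.031 ≈ 106.576 kt.
106.576 × 1.852 ≈ 197.38 km/h → 197 km/h.

197 km/h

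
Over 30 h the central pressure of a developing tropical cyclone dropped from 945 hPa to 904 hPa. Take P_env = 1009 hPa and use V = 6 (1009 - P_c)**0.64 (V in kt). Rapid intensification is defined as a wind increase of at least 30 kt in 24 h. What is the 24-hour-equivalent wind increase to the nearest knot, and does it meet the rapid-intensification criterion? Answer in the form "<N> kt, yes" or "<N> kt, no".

V₁: ΔP = 64, V ≈ 6 × 64^0.64 ≈ 85.92 kt.
V₂: ΔP = 105, V ≈ 6 × 105^0.64 ≈ 117.95 kt.
ΔV over 30 h = 32.03 kt → 24 h equivalent = 32.03 × 24/30 ≈ 25.62 kt.
26 kt < 30 kt ⇒ not rapid intensification.

26 kt, no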